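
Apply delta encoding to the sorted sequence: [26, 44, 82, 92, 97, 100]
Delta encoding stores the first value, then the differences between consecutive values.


First value: 26
Deltas:
  44 - 26 = 18
  82 - 44 = 38
  92 - 82 = 10
  97 - 92 = 5
  100 - 97 = 3


Delta encoded: [26, 18, 38, 10, 5, 3]


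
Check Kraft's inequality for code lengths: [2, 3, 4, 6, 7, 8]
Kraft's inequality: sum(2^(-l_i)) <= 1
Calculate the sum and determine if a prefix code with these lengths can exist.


Sum = 2^(-2) + 2^(-3) + 2^(-4) + 2^(-6) + 2^(-7) + 2^(-8)
    = 0.25 + 0.125 + 0.0625 + 0.015625 + 0.0078125 + 0.00390625
    = 119/256 = 0.46484375
Since 0.46484375 <= 1, Kraft's inequality IS satisfied.
A prefix code with these lengths CAN exist.

Kraft sum = 0.46484375. Satisfied.


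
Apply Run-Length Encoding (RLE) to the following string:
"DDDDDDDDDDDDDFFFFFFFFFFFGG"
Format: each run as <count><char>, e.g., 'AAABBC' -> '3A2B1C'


Scanning runs left to right:
  i=0: run of 'D' x 13 -> '13D'
  i=13: run of 'F' x 11 -> '11F'
  i=24: run of 'G' x 2 -> '2G'

RLE = 13D11F2G


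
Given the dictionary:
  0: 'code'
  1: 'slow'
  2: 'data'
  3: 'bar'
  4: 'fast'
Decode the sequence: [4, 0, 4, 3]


Look up each index in the dictionary:
  4 -> 'fast'
  0 -> 'code'
  4 -> 'fast'
  3 -> 'bar'

Decoded: "fast code fast bar"


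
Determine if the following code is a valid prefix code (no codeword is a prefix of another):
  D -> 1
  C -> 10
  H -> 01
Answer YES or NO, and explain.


Checking each pair (does one codeword prefix another?):
  D='1' vs C='10': prefix -- VIOLATION

NO -- this is NOT a valid prefix code. D (1) is a prefix of C (10).


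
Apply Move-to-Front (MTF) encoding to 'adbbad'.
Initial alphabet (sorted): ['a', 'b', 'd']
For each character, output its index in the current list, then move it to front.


MTF encoding:
'a': index 0 in ['a', 'b', 'd'] -> ['a', 'b', 'd']
'd': index 2 in ['a', 'b', 'd'] -> ['d', 'a', 'b']
'b': index 2 in ['d', 'a', 'b'] -> ['b', 'd', 'a']
'b': index 0 in ['b', 'd', 'a'] -> ['b', 'd', 'a']
'a': index 2 in ['b', 'd', 'a'] -> ['a', 'b', 'd']
'd': index 2 in ['a', 'b', 'd'] -> ['d', 'a', 'b']


Output: [0, 2, 2, 0, 2, 2]


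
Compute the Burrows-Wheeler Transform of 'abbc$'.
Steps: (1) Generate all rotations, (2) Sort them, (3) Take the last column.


Rotations (sorted):
  0: $abbc -> last char: c
  1: abbc$ -> last char: $
  2: bbc$a -> last char: a
  3: bc$ab -> last char: b
  4: c$abb -> last char: b


BWT = c$abb


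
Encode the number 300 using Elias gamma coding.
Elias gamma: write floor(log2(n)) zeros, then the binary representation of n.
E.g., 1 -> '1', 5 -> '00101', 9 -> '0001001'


num_bits = floor(log2(300)) + 1 = 9
leading_zeros = num_bits - 1 = 8
binary(300) = 100101100

Elias gamma(300) = '00000000' + '100101100' = 00000000100101100 (17 bits)


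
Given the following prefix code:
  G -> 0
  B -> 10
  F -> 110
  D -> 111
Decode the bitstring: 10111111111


Decoding step by step:
Bits 10 -> B
Bits 111 -> D
Bits 111 -> D
Bits 111 -> D


Decoded message: BDDD


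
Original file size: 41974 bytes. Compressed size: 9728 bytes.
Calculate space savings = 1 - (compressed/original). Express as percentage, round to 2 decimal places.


ratio = compressed/original = 9728/41974 = 0.231763
savings = 1 - ratio = 1 - 0.231763 = 0.768237
as a percentage: 0.768237 * 100 = 76.82%

Space savings = 1 - 9728/41974 = 76.82%


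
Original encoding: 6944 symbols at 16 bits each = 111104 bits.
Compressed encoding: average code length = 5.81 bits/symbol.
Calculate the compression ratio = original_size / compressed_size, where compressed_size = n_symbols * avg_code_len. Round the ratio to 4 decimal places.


original_size = n_symbols * orig_bits = 6944 * 16 = 111104 bits
compressed_size = n_symbols * avg_code_len = 6944 * 5.81 = 40344.64 bits
ratio = original_size / compressed_size = 111104 / 40344.64 = 2.7539

Compression ratio = 2.7539


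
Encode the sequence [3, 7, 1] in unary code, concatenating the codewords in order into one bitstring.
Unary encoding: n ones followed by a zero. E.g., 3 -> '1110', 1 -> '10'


Encode each number as n ones followed by a terminating 0:
  3 -> 1110 (4 bits)
  7 -> 11111110 (8 bits)
  1 -> 10 (2 bits)
Total length = 4 + 8 + 2 = 14 bits.

Unary([3, 7, 1]) = 11101111111010 (14 bits)


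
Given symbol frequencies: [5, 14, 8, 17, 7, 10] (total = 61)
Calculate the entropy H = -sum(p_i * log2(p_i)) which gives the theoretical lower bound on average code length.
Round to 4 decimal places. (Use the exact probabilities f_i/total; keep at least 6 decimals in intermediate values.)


Per-symbol terms -p_i * log2(p_i) with p_i = f_i/61:
  p = 5/61 = 0.081967: log2(p) = -3.608809, -p*log2(p) = 0.295804
  p = 14/61 = 0.229508: log2(p) = -2.123382, -p*log2(p) = 0.487334
  p = 8/61 = 0.131148: log2(p) = -2.930737, -p*log2(p) = 0.384359
  p = 17/61 = 0.278689: log2(p) = -1.843274, -p*log2(p) = 0.513699
  p = 7/61 = 0.114754: log2(p) = -3.123382, -p*log2(p) = 0.358421
  p = 10/61 = 0.163934: log2(p) = -2.608809, -p*log2(p) = 0.427674
H = 0.295804 + 0.487334 + 0.384359 + 0.513699 + 0.358421 + 0.427674 = 2.467291

H = 2.4673 bits/symbol


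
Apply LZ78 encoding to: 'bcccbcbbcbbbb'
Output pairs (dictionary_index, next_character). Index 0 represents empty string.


LZ78 encoding steps:
Dictionary: {0: ''}
Step 1: w='' (idx 0), next='b' -> output (0, 'b'), add 'b' as idx 1
Step 2: w='' (idx 0), next='c' -> output (0, 'c'), add 'c' as idx 2
Step 3: w='c' (idx 2), next='c' -> output (2, 'c'), add 'cc' as idx 3
Step 4: w='b' (idx 1), next='c' -> output (1, 'c'), add 'bc' as idx 4
Step 5: w='b' (idx 1), next='b' -> output (1, 'b'), add 'bb' as idx 5
Step 6: w='c' (idx 2), next='b' -> output (2, 'b'), add 'cb' as idx 6
Step 7: w='bb' (idx 5), next='b' -> output (5, 'b'), add 'bbb' as idx 7


Encoded: [(0, 'b'), (0, 'c'), (2, 'c'), (1, 'c'), (1, 'b'), (2, 'b'), (5, 'b')]


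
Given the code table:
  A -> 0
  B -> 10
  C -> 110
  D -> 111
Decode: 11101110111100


Decoding:
111 -> D
0 -> A
111 -> D
0 -> A
111 -> D
10 -> B
0 -> A


Result: DADADBA


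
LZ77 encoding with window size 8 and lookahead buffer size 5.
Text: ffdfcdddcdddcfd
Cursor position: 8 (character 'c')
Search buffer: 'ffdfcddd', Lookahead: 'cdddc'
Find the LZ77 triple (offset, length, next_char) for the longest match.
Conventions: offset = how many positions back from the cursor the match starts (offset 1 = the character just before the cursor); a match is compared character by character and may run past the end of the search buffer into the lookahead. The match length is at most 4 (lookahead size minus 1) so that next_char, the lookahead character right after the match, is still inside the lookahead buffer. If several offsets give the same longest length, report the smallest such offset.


Try each offset into the search buffer:
  offset=1 (pos 7, char 'd'): match length 0
  offset=2 (pos 6, char 'd'): match length 0
  offset=3 (pos 5, char 'd'): match length 0
  offset=4 (pos 4, char 'c'): match length 4
  offset=5 (pos 3, char 'f'): match length 0
  offset=6 (pos 2, char 'd'): match length 0
  offset=7 (pos 1, char 'f'): match length 0
  offset=8 (pos 0, char 'f'): match length 0
Longest match has length 4 at offset 4.
next_char = character at position 8 + 4 = 12 -> 'c'

Best match: offset=4, length=4 (matching 'cddd' starting at position 4)
LZ77 triple: (4, 4, 'c')


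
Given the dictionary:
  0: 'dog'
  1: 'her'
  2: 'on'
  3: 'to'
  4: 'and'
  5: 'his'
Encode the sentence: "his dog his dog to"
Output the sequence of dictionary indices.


Look up each word in the dictionary:
  'his' -> 5
  'dog' -> 0
  'his' -> 5
  'dog' -> 0
  'to' -> 3

Encoded: [5, 0, 5, 0, 3]


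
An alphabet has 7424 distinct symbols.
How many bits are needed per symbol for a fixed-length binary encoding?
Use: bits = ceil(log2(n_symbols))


log2(7424) = 12.858
Bracket: 2^12 = 4096 < 7424 <= 2^13 = 8192
So ceil(log2(7424)) = 13

bits = ceil(log2(7424)) = ceil(12.858) = 13 bits


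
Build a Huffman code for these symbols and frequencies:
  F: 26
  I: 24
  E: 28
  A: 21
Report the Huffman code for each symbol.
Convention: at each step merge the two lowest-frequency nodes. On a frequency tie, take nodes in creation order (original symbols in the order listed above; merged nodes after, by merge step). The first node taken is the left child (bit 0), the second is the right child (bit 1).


Huffman tree construction:
Step 1: Merge A(21) + I(24) = 45
Step 2: Merge F(26) + E(28) = 54
Step 3: Merge (A+I)(45) + (F+E)(54) = 99
Read each symbol's code off the tree from the root (left child = 0, right child = 1).

Codes:
  F: 10 (length 2)
  I: 01 (length 2)
  E: 11 (length 2)
  A: 00 (length 2)
Average code length: 198/99 = 2.0000 bits/symbol


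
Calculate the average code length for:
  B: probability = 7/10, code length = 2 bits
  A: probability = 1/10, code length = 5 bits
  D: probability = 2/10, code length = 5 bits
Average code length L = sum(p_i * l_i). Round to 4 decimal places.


Weighted contributions p_i * l_i:
  B: (7/10) * 2 = 14/10
  A: (1/10) * 5 = 5/10
  D: (2/10) * 5 = 10/10
Sum = (14 + 5 + 10)/10 = 29/10

L = 29/10 = 2.9000 bits/symbol


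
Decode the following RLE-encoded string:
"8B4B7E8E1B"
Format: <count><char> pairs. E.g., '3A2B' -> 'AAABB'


Expanding each <count><char> pair:
  8B -> 'BBBBBBBB'
  4B -> 'BBBB'
  7E -> 'EEEEEEE'
  8E -> 'EEEEEEEE'
  1B -> 'B'

Decoded = BBBBBBBBBBBBEEEEEEEEEEEEEEEB


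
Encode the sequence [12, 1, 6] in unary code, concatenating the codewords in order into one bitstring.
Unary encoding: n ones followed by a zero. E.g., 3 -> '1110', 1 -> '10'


Encode each number as n ones followed by a terminating 0:
  12 -> 1111111111110 (13 bits)
  1 -> 10 (2 bits)
  6 -> 1111110 (7 bits)
Total length = 13 + 2 + 7 = 22 bits.

Unary([12, 1, 6]) = 1111111111110101111110 (22 bits)


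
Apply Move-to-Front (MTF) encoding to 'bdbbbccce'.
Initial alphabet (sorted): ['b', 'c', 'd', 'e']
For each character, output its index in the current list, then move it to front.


MTF encoding:
'b': index 0 in ['b', 'c', 'd', 'e'] -> ['b', 'c', 'd', 'e']
'd': index 2 in ['b', 'c', 'd', 'e'] -> ['d', 'b', 'c', 'e']
'b': index 1 in ['d', 'b', 'c', 'e'] -> ['b', 'd', 'c', 'e']
'b': index 0 in ['b', 'd', 'c', 'e'] -> ['b', 'd', 'c', 'e']
'b': index 0 in ['b', 'd', 'c', 'e'] -> ['b', 'd', 'c', 'e']
'c': index 2 in ['b', 'd', 'c', 'e'] -> ['c', 'b', 'd', 'e']
'c': index 0 in ['c', 'b', 'd', 'e'] -> ['c', 'b', 'd', 'e']
'c': index 0 in ['c', 'b', 'd', 'e'] -> ['c', 'b', 'd', 'e']
'e': index 3 in ['c', 'b', 'd', 'e'] -> ['e', 'c', 'b', 'd']


Output: [0, 2, 1, 0, 0, 2, 0, 0, 3]


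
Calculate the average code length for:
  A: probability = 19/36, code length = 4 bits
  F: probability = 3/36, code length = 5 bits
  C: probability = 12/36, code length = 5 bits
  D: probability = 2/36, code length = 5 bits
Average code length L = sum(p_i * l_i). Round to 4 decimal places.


Weighted contributions p_i * l_i:
  A: (19/36) * 4 = 76/36
  F: (3/36) * 5 = 15/36
  C: (12/36) * 5 = 60/36
  D: (2/36) * 5 = 10/36
Sum = (76 + 15 + 60 + 10)/36 = 161/36

L = 161/36 = 4.4722 bits/symbol


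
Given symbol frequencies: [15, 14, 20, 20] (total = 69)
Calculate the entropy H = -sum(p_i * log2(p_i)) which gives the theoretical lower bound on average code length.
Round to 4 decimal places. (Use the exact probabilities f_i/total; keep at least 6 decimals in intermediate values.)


Per-symbol terms -p_i * log2(p_i) with p_i = f_i/69:
  p = 15/69 = 0.217391: log2(p) = -2.201634, -p*log2(p) = 0.478616
  p = 14/69 = 0.202899: log2(p) = -2.301170, -p*log2(p) = 0.466904
  p = 20/69 = 0.289855: log2(p) = -1.786596, -p*log2(p) = 0.517854
  p = 20/69 = 0.289855: log2(p) = -1.786596, -p*log2(p) = 0.517854
H = 0.478616 + 0.466904 + 0.517854 + 0.517854 = 1.981228

H = 1.9812 bits/symbol


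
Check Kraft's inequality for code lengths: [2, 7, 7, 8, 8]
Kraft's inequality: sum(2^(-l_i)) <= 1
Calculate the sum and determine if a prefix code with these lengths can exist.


Sum = 2^(-2) + 2^(-7) + 2^(-7) + 2^(-8) + 2^(-8)
    = 0.25 + 0.0078125 + 0.0078125 + 0.00390625 + 0.00390625
    = 70/256 = 0.2734375
Since 0.2734375 <= 1, Kraft's inequality IS satisfied.
A prefix code with these lengths CAN exist.

Kraft sum = 0.2734375. Satisfied.


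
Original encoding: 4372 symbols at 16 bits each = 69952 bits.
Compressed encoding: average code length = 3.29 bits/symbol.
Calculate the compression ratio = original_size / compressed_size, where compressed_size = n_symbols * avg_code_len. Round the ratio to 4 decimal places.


original_size = n_symbols * orig_bits = 4372 * 16 = 69952 bits
compressed_size = n_symbols * avg_code_len = 4372 * 3.29 = 14383.88 bits
ratio = original_size / compressed_size = 69952 / 14383.88 = 4.8632

Compression ratio = 4.8632


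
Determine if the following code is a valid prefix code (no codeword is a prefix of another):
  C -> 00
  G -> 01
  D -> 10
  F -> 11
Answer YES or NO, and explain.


Checking each pair (does one codeword prefix another?):
  C='00' vs G='01': no prefix
  C='00' vs D='10': no prefix
  C='00' vs F='11': no prefix
  G='01' vs C='00': no prefix
  G='01' vs D='10': no prefix
  G='01' vs F='11': no prefix
  D='10' vs C='00': no prefix
  D='10' vs G='01': no prefix
  D='10' vs F='11': no prefix
  F='11' vs C='00': no prefix
  F='11' vs G='01': no prefix
  F='11' vs D='10': no prefix
No violation found over all pairs.

YES -- this is a valid prefix code. No codeword is a prefix of any other codeword.


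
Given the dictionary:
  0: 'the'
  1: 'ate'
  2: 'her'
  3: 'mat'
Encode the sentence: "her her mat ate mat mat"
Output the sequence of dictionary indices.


Look up each word in the dictionary:
  'her' -> 2
  'her' -> 2
  'mat' -> 3
  'ate' -> 1
  'mat' -> 3
  'mat' -> 3

Encoded: [2, 2, 3, 1, 3, 3]


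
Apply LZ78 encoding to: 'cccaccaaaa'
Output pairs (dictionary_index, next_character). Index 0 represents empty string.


LZ78 encoding steps:
Dictionary: {0: ''}
Step 1: w='' (idx 0), next='c' -> output (0, 'c'), add 'c' as idx 1
Step 2: w='c' (idx 1), next='c' -> output (1, 'c'), add 'cc' as idx 2
Step 3: w='' (idx 0), next='a' -> output (0, 'a'), add 'a' as idx 3
Step 4: w='cc' (idx 2), next='a' -> output (2, 'a'), add 'cca' as idx 4
Step 5: w='a' (idx 3), next='a' -> output (3, 'a'), add 'aa' as idx 5
Step 6: w='a' (idx 3), end of input -> output (3, '')


Encoded: [(0, 'c'), (1, 'c'), (0, 'a'), (2, 'a'), (3, 'a'), (3, '')]


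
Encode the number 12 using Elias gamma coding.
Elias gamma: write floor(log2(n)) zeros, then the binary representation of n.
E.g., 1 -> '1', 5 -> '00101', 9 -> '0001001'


num_bits = floor(log2(12)) + 1 = 4
leading_zeros = num_bits - 1 = 3
binary(12) = 1100

Elias gamma(12) = '000' + '1100' = 0001100 (7 bits)


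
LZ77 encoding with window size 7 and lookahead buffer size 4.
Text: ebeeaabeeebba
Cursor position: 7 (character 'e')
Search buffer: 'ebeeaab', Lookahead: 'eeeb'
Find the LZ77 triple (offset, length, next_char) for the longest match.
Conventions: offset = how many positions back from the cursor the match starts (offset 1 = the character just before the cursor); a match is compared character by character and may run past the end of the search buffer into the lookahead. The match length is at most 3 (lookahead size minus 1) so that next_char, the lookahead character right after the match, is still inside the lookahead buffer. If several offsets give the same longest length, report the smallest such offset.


Try each offset into the search buffer:
  offset=1 (pos 6, char 'b'): match length 0
  offset=2 (pos 5, char 'a'): match length 0
  offset=3 (pos 4, char 'a'): match length 0
  offset=4 (pos 3, char 'e'): match length 1
  offset=5 (pos 2, char 'e'): match length 2
  offset=6 (pos 1, char 'b'): match length 0
  offset=7 (pos 0, char 'e'): match length 1
Longest match has length 2 at offset 5.
next_char = character at position 7 + 2 = 9 -> 'e'

Best match: offset=5, length=2 (matching 'ee' starting at position 2)
LZ77 triple: (5, 2, 'e')


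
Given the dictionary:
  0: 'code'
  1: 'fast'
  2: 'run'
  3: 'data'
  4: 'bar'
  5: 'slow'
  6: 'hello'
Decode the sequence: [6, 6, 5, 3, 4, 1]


Look up each index in the dictionary:
  6 -> 'hello'
  6 -> 'hello'
  5 -> 'slow'
  3 -> 'data'
  4 -> 'bar'
  1 -> 'fast'

Decoded: "hello hello slow data bar fast"


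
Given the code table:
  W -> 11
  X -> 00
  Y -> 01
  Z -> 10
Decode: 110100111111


Decoding:
11 -> W
01 -> Y
00 -> X
11 -> W
11 -> W
11 -> W


Result: WYXWWW


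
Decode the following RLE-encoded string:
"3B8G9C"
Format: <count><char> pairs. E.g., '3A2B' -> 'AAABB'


Expanding each <count><char> pair:
  3B -> 'BBB'
  8G -> 'GGGGGGGG'
  9C -> 'CCCCCCCCC'

Decoded = BBBGGGGGGGGCCCCCCCCC


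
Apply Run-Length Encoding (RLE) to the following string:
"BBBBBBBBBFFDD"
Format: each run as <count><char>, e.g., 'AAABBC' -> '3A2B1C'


Scanning runs left to right:
  i=0: run of 'B' x 9 -> '9B'
  i=9: run of 'F' x 2 -> '2F'
  i=11: run of 'D' x 2 -> '2D'

RLE = 9B2F2D


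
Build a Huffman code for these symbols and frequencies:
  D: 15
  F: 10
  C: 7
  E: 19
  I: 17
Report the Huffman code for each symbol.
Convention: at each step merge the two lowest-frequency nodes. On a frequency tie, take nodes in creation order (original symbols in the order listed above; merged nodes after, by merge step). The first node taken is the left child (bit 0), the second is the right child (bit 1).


Huffman tree construction:
Step 1: Merge C(7) + F(10) = 17
Step 2: Merge D(15) + I(17) = 32
Step 3: Merge (C+F)(17) + E(19) = 36
Step 4: Merge (D+I)(32) + ((C+F)+E)(36) = 68
Read each symbol's code off the tree from the root (left child = 0, right child = 1).

Codes:
  D: 00 (length 2)
  F: 101 (length 3)
  C: 100 (length 3)
  E: 11 (length 2)
  I: 01 (length 2)
Average code length: 153/68 = 2.2500 bits/symbol


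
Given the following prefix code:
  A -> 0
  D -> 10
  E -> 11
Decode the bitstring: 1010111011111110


Decoding step by step:
Bits 10 -> D
Bits 10 -> D
Bits 11 -> E
Bits 10 -> D
Bits 11 -> E
Bits 11 -> E
Bits 11 -> E
Bits 10 -> D


Decoded message: DDEDEEED


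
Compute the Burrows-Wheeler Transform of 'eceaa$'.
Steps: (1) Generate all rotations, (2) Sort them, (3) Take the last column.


Rotations (sorted):
  0: $eceaa -> last char: a
  1: a$ecea -> last char: a
  2: aa$ece -> last char: e
  3: ceaa$e -> last char: e
  4: eaa$ec -> last char: c
  5: eceaa$ -> last char: $


BWT = aaeec$


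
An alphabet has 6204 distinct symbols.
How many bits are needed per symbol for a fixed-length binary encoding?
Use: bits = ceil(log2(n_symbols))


log2(6204) = 12.599
Bracket: 2^12 = 4096 < 6204 <= 2^13 = 8192
So ceil(log2(6204)) = 13

bits = ceil(log2(6204)) = ceil(12.599) = 13 bits


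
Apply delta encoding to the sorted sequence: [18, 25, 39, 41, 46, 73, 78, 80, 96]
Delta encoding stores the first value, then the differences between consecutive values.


First value: 18
Deltas:
  25 - 18 = 7
  39 - 25 = 14
  41 - 39 = 2
  46 - 41 = 5
  73 - 46 = 27
  78 - 73 = 5
  80 - 78 = 2
  96 - 80 = 16


Delta encoded: [18, 7, 14, 2, 5, 27, 5, 2, 16]


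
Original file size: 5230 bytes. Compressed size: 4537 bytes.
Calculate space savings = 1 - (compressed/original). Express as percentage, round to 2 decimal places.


ratio = compressed/original = 4537/5230 = 0.867495
savings = 1 - ratio = 1 - 0.867495 = 0.132505
as a percentage: 0.132505 * 100 = 13.25%

Space savings = 1 - 4537/5230 = 13.25%


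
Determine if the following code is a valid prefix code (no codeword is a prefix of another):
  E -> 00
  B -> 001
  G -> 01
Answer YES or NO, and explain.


Checking each pair (does one codeword prefix another?):
  E='00' vs B='001': prefix -- VIOLATION

NO -- this is NOT a valid prefix code. E (00) is a prefix of B (001).


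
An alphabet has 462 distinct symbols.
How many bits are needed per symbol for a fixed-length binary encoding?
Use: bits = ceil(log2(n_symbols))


log2(462) = 8.8517
Bracket: 2^8 = 256 < 462 <= 2^9 = 512
So ceil(log2(462)) = 9

bits = ceil(log2(462)) = ceil(8.8517) = 9 bits


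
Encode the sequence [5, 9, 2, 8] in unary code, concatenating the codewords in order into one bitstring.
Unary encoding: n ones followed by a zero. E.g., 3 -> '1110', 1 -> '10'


Encode each number as n ones followed by a terminating 0:
  5 -> 111110 (6 bits)
  9 -> 1111111110 (10 bits)
  2 -> 110 (3 bits)
  8 -> 111111110 (9 bits)
Total length = 6 + 10 + 3 + 9 = 28 bits.

Unary([5, 9, 2, 8]) = 1111101111111110110111111110 (28 bits)


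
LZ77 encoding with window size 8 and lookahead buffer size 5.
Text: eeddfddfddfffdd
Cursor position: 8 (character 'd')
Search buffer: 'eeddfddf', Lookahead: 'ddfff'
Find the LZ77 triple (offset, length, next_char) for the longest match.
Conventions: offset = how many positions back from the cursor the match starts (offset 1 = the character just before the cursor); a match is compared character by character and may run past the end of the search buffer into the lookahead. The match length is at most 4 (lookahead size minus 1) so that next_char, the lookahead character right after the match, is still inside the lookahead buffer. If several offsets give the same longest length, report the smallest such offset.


Try each offset into the search buffer:
  offset=1 (pos 7, char 'f'): match length 0
  offset=2 (pos 6, char 'd'): match length 1
  offset=3 (pos 5, char 'd'): match length 3
  offset=4 (pos 4, char 'f'): match length 0
  offset=5 (pos 3, char 'd'): match length 1
  offset=6 (pos 2, char 'd'): match length 3
  offset=7 (pos 1, char 'e'): match length 0
  offset=8 (pos 0, char 'e'): match length 0
Longest match has length 3, found at offsets 3, 6; take the smallest, offset 3.
next_char = character at position 8 + 3 = 11 -> 'f'

Best match: offset=3, length=3 (matching 'ddf' starting at position 5)
LZ77 triple: (3, 3, 'f')


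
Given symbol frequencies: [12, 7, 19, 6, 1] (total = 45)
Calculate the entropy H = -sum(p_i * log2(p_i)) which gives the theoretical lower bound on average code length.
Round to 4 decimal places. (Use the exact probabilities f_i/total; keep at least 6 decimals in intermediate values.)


Per-symbol terms -p_i * log2(p_i) with p_i = f_i/45:
  p = 12/45 = 0.266667: log2(p) = -1.906891, -p*log2(p) = 0.508504
  p = 7/45 = 0.155556: log2(p) = -2.684498, -p*log2(p) = 0.417589
  p = 19/45 = 0.422222: log2(p) = -1.243926, -p*log2(p) = 0.525213
  p = 6/45 = 0.133333: log2(p) = -2.906891, -p*log2(p) = 0.387585
  p = 1/45 = 0.022222: log2(p) = -5.491853, -p*log2(p) = 0.122041
H = 0.508504 + 0.417589 + 0.525213 + 0.387585 + 0.122041 = 1.960932

H = 1.9609 bits/symbol


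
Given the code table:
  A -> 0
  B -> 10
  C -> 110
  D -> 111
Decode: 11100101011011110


Decoding:
111 -> D
0 -> A
0 -> A
10 -> B
10 -> B
110 -> C
111 -> D
10 -> B


Result: DAABBCDB


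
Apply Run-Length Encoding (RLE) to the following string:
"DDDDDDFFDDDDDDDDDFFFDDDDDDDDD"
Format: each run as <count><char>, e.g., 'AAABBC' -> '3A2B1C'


Scanning runs left to right:
  i=0: run of 'D' x 6 -> '6D'
  i=6: run of 'F' x 2 -> '2F'
  i=8: run of 'D' x 9 -> '9D'
  i=17: run of 'F' x 3 -> '3F'
  i=20: run of 'D' x 9 -> '9D'

RLE = 6D2F9D3F9D


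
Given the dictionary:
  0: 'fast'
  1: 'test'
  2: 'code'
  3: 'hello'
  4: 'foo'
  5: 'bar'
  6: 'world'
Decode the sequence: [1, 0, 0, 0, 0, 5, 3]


Look up each index in the dictionary:
  1 -> 'test'
  0 -> 'fast'
  0 -> 'fast'
  0 -> 'fast'
  0 -> 'fast'
  5 -> 'bar'
  3 -> 'hello'

Decoded: "test fast fast fast fast bar hello"


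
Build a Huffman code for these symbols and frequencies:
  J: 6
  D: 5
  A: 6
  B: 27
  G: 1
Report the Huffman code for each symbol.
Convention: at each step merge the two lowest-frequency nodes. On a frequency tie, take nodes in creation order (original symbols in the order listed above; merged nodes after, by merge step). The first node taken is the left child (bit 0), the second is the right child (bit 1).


Huffman tree construction:
Step 1: Merge G(1) + D(5) = 6
Step 2: Merge J(6) + A(6) = 12
Step 3: Merge (G+D)(6) + (J+A)(12) = 18
Step 4: Merge ((G+D)+(J+A))(18) + B(27) = 45
Read each symbol's code off the tree from the root (left child = 0, right child = 1).

Codes:
  J: 010 (length 3)
  D: 001 (length 3)
  A: 011 (length 3)
  B: 1 (length 1)
  G: 000 (length 3)
Average code length: 81/45 = 1.8000 bits/symbol


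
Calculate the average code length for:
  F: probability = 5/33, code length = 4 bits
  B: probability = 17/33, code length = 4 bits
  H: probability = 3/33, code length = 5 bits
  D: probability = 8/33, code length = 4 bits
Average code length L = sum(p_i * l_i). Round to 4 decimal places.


Weighted contributions p_i * l_i:
  F: (5/33) * 4 = 20/33
  B: (17/33) * 4 = 68/33
  H: (3/33) * 5 = 15/33
  D: (8/33) * 4 = 32/33
Sum = (20 + 68 + 15 + 32)/33 = 135/33

L = 135/33 = 4.0909 bits/symbol


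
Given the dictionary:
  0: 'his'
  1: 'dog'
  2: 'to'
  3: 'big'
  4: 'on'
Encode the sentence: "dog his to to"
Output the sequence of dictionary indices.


Look up each word in the dictionary:
  'dog' -> 1
  'his' -> 0
  'to' -> 2
  'to' -> 2

Encoded: [1, 0, 2, 2]


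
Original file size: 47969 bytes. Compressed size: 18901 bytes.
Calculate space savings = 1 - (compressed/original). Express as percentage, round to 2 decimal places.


ratio = compressed/original = 18901/47969 = 0.394025
savings = 1 - ratio = 1 - 0.394025 = 0.605975
as a percentage: 0.605975 * 100 = 60.6%

Space savings = 1 - 18901/47969 = 60.6%


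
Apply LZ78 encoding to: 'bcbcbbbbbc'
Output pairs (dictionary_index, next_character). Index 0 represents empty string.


LZ78 encoding steps:
Dictionary: {0: ''}
Step 1: w='' (idx 0), next='b' -> output (0, 'b'), add 'b' as idx 1
Step 2: w='' (idx 0), next='c' -> output (0, 'c'), add 'c' as idx 2
Step 3: w='b' (idx 1), next='c' -> output (1, 'c'), add 'bc' as idx 3
Step 4: w='b' (idx 1), next='b' -> output (1, 'b'), add 'bb' as idx 4
Step 5: w='bb' (idx 4), next='b' -> output (4, 'b'), add 'bbb' as idx 5
Step 6: w='c' (idx 2), end of input -> output (2, '')


Encoded: [(0, 'b'), (0, 'c'), (1, 'c'), (1, 'b'), (4, 'b'), (2, '')]


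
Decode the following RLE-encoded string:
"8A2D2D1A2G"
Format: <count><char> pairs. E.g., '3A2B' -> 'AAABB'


Expanding each <count><char> pair:
  8A -> 'AAAAAAAA'
  2D -> 'DD'
  2D -> 'DD'
  1A -> 'A'
  2G -> 'GG'

Decoded = AAAAAAAADDDDAGG


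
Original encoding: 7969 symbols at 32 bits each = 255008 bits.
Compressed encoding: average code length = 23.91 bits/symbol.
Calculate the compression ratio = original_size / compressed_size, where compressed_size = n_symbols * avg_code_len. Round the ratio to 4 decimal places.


original_size = n_symbols * orig_bits = 7969 * 32 = 255008 bits
compressed_size = n_symbols * avg_code_len = 7969 * 23.91 = 190538.79 bits
ratio = original_size / compressed_size = 255008 / 190538.79 = 1.3384

Compression ratio = 1.3384


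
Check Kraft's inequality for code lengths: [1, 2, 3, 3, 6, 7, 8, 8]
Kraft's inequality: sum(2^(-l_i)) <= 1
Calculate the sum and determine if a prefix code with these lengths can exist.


Sum = 2^(-1) + 2^(-2) + 2^(-3) + 2^(-3) + 2^(-6) + 2^(-7) + 2^(-8) + 2^(-8)
    = 0.5 + 0.25 + 0.125 + 0.125 + 0.015625 + 0.0078125 + 0.00390625 + 0.00390625
    = 264/256 = 1.03125
Since 1.03125 > 1, Kraft's inequality is NOT satisfied.
A prefix code with these lengths CANNOT exist.

Kraft sum = 1.03125. Not satisfied.


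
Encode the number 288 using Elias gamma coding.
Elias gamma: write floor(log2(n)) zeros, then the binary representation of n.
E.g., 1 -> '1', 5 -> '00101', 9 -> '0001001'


num_bits = floor(log2(288)) + 1 = 9
leading_zeros = num_bits - 1 = 8
binary(288) = 100100000

Elias gamma(288) = '00000000' + '100100000' = 00000000100100000 (17 bits)


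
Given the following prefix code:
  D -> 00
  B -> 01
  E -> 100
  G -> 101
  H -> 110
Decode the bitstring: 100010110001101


Decoding step by step:
Bits 100 -> E
Bits 01 -> B
Bits 01 -> B
Bits 100 -> E
Bits 01 -> B
Bits 101 -> G


Decoded message: EBBEBG


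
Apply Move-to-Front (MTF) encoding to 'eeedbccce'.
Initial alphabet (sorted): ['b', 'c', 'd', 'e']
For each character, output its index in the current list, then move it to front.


MTF encoding:
'e': index 3 in ['b', 'c', 'd', 'e'] -> ['e', 'b', 'c', 'd']
'e': index 0 in ['e', 'b', 'c', 'd'] -> ['e', 'b', 'c', 'd']
'e': index 0 in ['e', 'b', 'c', 'd'] -> ['e', 'b', 'c', 'd']
'd': index 3 in ['e', 'b', 'c', 'd'] -> ['d', 'e', 'b', 'c']
'b': index 2 in ['d', 'e', 'b', 'c'] -> ['b', 'd', 'e', 'c']
'c': index 3 in ['b', 'd', 'e', 'c'] -> ['c', 'b', 'd', 'e']
'c': index 0 in ['c', 'b', 'd', 'e'] -> ['c', 'b', 'd', 'e']
'c': index 0 in ['c', 'b', 'd', 'e'] -> ['c', 'b', 'd', 'e']
'e': index 3 in ['c', 'b', 'd', 'e'] -> ['e', 'c', 'b', 'd']


Output: [3, 0, 0, 3, 2, 3, 0, 0, 3]


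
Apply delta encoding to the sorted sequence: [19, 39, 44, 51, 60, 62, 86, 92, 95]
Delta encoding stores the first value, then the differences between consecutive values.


First value: 19
Deltas:
  39 - 19 = 20
  44 - 39 = 5
  51 - 44 = 7
  60 - 51 = 9
  62 - 60 = 2
  86 - 62 = 24
  92 - 86 = 6
  95 - 92 = 3


Delta encoded: [19, 20, 5, 7, 9, 2, 24, 6, 3]


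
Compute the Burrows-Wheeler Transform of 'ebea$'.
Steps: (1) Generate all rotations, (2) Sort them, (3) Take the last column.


Rotations (sorted):
  0: $ebea -> last char: a
  1: a$ebe -> last char: e
  2: bea$e -> last char: e
  3: ea$eb -> last char: b
  4: ebea$ -> last char: $


BWT = aeeb$


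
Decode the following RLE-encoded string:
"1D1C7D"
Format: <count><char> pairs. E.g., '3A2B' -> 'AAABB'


Expanding each <count><char> pair:
  1D -> 'D'
  1C -> 'C'
  7D -> 'DDDDDDD'

Decoded = DCDDDDDDD


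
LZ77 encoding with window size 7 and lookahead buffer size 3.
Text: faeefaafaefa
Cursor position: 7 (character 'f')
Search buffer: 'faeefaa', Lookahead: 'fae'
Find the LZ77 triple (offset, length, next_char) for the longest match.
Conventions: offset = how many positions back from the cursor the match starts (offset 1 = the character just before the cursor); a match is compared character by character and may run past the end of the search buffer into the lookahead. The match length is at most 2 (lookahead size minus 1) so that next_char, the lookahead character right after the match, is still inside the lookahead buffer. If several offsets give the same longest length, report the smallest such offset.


Try each offset into the search buffer:
  offset=1 (pos 6, char 'a'): match length 0
  offset=2 (pos 5, char 'a'): match length 0
  offset=3 (pos 4, char 'f'): match length 2
  offset=4 (pos 3, char 'e'): match length 0
  offset=5 (pos 2, char 'e'): match length 0
  offset=6 (pos 1, char 'a'): match length 0
  offset=7 (pos 0, char 'f'): match length 2
Longest match has length 2, found at offsets 3, 7; take the smallest, offset 3.
next_char = character at position 7 + 2 = 9 -> 'e'

Best match: offset=3, length=2 (matching 'fa' starting at position 4)
LZ77 triple: (3, 2, 'e')


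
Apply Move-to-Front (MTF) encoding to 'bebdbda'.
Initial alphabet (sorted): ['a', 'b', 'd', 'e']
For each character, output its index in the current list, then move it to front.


MTF encoding:
'b': index 1 in ['a', 'b', 'd', 'e'] -> ['b', 'a', 'd', 'e']
'e': index 3 in ['b', 'a', 'd', 'e'] -> ['e', 'b', 'a', 'd']
'b': index 1 in ['e', 'b', 'a', 'd'] -> ['b', 'e', 'a', 'd']
'd': index 3 in ['b', 'e', 'a', 'd'] -> ['d', 'b', 'e', 'a']
'b': index 1 in ['d', 'b', 'e', 'a'] -> ['b', 'd', 'e', 'a']
'd': index 1 in ['b', 'd', 'e', 'a'] -> ['d', 'b', 'e', 'a']
'a': index 3 in ['d', 'b', 'e', 'a'] -> ['a', 'd', 'b', 'e']


Output: [1, 3, 1, 3, 1, 1, 3]


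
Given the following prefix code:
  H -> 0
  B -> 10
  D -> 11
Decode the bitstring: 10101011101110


Decoding step by step:
Bits 10 -> B
Bits 10 -> B
Bits 10 -> B
Bits 11 -> D
Bits 10 -> B
Bits 11 -> D
Bits 10 -> B


Decoded message: BBBDBDB


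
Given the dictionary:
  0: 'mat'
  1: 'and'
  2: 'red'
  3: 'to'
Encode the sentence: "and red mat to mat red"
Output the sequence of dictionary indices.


Look up each word in the dictionary:
  'and' -> 1
  'red' -> 2
  'mat' -> 0
  'to' -> 3
  'mat' -> 0
  'red' -> 2

Encoded: [1, 2, 0, 3, 0, 2]


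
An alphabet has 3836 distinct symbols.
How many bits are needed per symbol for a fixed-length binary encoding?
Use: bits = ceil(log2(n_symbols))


log2(3836) = 11.9054
Bracket: 2^11 = 2048 < 3836 <= 2^12 = 4096
So ceil(log2(3836)) = 12

bits = ceil(log2(3836)) = ceil(11.9054) = 12 bits


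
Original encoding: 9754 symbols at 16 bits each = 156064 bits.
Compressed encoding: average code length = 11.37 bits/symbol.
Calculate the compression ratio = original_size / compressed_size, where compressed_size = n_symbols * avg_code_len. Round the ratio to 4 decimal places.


original_size = n_symbols * orig_bits = 9754 * 16 = 156064 bits
compressed_size = n_symbols * avg_code_len = 9754 * 11.37 = 110902.98 bits
ratio = original_size / compressed_size = 156064 / 110902.98 = 1.4072

Compression ratio = 1.4072


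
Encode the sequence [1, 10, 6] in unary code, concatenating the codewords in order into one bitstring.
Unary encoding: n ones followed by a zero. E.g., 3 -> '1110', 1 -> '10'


Encode each number as n ones followed by a terminating 0:
  1 -> 10 (2 bits)
  10 -> 11111111110 (11 bits)
  6 -> 1111110 (7 bits)
Total length = 2 + 11 + 7 = 20 bits.

Unary([1, 10, 6]) = 10111111111101111110 (20 bits)


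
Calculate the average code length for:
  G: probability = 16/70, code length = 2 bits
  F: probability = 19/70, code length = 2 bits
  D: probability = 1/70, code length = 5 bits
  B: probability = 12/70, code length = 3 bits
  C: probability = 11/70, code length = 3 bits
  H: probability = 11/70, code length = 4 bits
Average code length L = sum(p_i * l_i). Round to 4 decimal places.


Weighted contributions p_i * l_i:
  G: (16/70) * 2 = 32/70
  F: (19/70) * 2 = 38/70
  D: (1/70) * 5 = 5/70
  B: (12/70) * 3 = 36/70
  C: (11/70) * 3 = 33/70
  H: (11/70) * 4 = 44/70
Sum = (32 + 38 + 5 + 36 + 33 + 44)/70 = 188/70

L = 188/70 = 2.6857 bits/symbol


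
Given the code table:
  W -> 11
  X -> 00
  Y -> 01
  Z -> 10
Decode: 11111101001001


Decoding:
11 -> W
11 -> W
11 -> W
01 -> Y
00 -> X
10 -> Z
01 -> Y


Result: WWWYXZY


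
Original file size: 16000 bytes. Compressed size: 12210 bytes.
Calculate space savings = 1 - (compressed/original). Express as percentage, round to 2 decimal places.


ratio = compressed/original = 12210/16000 = 0.763125
savings = 1 - ratio = 1 - 0.763125 = 0.236875
as a percentage: 0.236875 * 100 = 23.69%

Space savings = 1 - 12210/16000 = 23.69%


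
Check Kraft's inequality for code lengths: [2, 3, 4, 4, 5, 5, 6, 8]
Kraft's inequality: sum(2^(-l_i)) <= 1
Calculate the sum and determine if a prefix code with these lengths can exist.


Sum = 2^(-2) + 2^(-3) + 2^(-4) + 2^(-4) + 2^(-5) + 2^(-5) + 2^(-6) + 2^(-8)
    = 0.25 + 0.125 + 0.0625 + 0.0625 + 0.03125 + 0.03125 + 0.015625 + 0.00390625
    = 149/256 = 0.58203125
Since 0.58203125 <= 1, Kraft's inequality IS satisfied.
A prefix code with these lengths CAN exist.

Kraft sum = 0.58203125. Satisfied.


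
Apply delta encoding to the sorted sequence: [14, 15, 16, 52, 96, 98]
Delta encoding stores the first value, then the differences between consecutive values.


First value: 14
Deltas:
  15 - 14 = 1
  16 - 15 = 1
  52 - 16 = 36
  96 - 52 = 44
  98 - 96 = 2


Delta encoded: [14, 1, 1, 36, 44, 2]


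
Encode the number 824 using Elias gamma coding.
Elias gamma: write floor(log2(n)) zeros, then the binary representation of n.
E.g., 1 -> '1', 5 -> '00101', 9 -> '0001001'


num_bits = floor(log2(824)) + 1 = 10
leading_zeros = num_bits - 1 = 9
binary(824) = 1100111000

Elias gamma(824) = '000000000' + '1100111000' = 0000000001100111000 (19 bits)


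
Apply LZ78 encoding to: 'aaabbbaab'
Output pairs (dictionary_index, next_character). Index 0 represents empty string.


LZ78 encoding steps:
Dictionary: {0: ''}
Step 1: w='' (idx 0), next='a' -> output (0, 'a'), add 'a' as idx 1
Step 2: w='a' (idx 1), next='a' -> output (1, 'a'), add 'aa' as idx 2
Step 3: w='' (idx 0), next='b' -> output (0, 'b'), add 'b' as idx 3
Step 4: w='b' (idx 3), next='b' -> output (3, 'b'), add 'bb' as idx 4
Step 5: w='aa' (idx 2), next='b' -> output (2, 'b'), add 'aab' as idx 5


Encoded: [(0, 'a'), (1, 'a'), (0, 'b'), (3, 'b'), (2, 'b')]


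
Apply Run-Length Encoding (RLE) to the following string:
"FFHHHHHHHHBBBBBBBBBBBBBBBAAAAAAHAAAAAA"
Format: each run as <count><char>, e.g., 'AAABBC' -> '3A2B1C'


Scanning runs left to right:
  i=0: run of 'F' x 2 -> '2F'
  i=2: run of 'H' x 8 -> '8H'
  i=10: run of 'B' x 15 -> '15B'
  i=25: run of 'A' x 6 -> '6A'
  i=31: run of 'H' x 1 -> '1H'
  i=32: run of 'A' x 6 -> '6A'

RLE = 2F8H15B6A1H6A


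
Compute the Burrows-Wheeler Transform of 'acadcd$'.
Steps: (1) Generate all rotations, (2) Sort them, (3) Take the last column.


Rotations (sorted):
  0: $acadcd -> last char: d
  1: acadcd$ -> last char: $
  2: adcd$ac -> last char: c
  3: cadcd$a -> last char: a
  4: cd$acad -> last char: d
  5: d$acadc -> last char: c
  6: dcd$aca -> last char: a


BWT = d$cadca


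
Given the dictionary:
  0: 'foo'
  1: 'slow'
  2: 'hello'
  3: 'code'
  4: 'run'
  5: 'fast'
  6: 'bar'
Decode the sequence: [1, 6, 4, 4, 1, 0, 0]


Look up each index in the dictionary:
  1 -> 'slow'
  6 -> 'bar'
  4 -> 'run'
  4 -> 'run'
  1 -> 'slow'
  0 -> 'foo'
  0 -> 'foo'

Decoded: "slow bar run run slow foo foo"


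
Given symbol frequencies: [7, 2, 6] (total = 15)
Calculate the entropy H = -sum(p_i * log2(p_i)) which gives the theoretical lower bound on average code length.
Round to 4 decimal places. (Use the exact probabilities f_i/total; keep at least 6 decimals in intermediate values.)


Per-symbol terms -p_i * log2(p_i) with p_i = f_i/15:
  p = 7/15 = 0.466667: log2(p) = -1.099536, -p*log2(p) = 0.513117
  p = 2/15 = 0.133333: log2(p) = -2.906891, -p*log2(p) = 0.387585
  p = 6/15 = 0.400000: log2(p) = -1.321928, -p*log2(p) = 0.528771
H = 0.513117 + 0.387585 + 0.528771 = 1.429473

H = 1.4295 bits/symbol


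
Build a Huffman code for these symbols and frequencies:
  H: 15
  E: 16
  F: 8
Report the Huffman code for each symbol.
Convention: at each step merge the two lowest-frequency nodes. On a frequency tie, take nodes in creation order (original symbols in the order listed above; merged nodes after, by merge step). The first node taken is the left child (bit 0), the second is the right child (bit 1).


Huffman tree construction:
Step 1: Merge F(8) + H(15) = 23
Step 2: Merge E(16) + (F+H)(23) = 39
Read each symbol's code off the tree from the root (left child = 0, right child = 1).

Codes:
  H: 11 (length 2)
  E: 0 (length 1)
  F: 10 (length 2)
Average code length: 62/39 = 1.5897 bits/symbol


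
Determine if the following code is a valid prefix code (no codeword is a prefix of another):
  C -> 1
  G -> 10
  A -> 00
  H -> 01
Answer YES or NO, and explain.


Checking each pair (does one codeword prefix another?):
  C='1' vs G='10': prefix -- VIOLATION

NO -- this is NOT a valid prefix code. C (1) is a prefix of G (10).


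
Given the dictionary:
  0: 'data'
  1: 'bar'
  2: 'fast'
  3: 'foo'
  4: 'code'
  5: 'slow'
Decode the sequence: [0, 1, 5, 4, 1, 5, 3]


Look up each index in the dictionary:
  0 -> 'data'
  1 -> 'bar'
  5 -> 'slow'
  4 -> 'code'
  1 -> 'bar'
  5 -> 'slow'
  3 -> 'foo'

Decoded: "data bar slow code bar slow foo"


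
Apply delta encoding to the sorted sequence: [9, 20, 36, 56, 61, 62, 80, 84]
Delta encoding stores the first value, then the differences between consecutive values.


First value: 9
Deltas:
  20 - 9 = 11
  36 - 20 = 16
  56 - 36 = 20
  61 - 56 = 5
  62 - 61 = 1
  80 - 62 = 18
  84 - 80 = 4


Delta encoded: [9, 11, 16, 20, 5, 1, 18, 4]


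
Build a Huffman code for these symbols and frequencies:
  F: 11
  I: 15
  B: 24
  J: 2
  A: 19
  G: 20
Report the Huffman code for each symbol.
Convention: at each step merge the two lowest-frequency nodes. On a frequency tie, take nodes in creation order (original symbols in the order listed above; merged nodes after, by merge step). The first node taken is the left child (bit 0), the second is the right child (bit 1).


Huffman tree construction:
Step 1: Merge J(2) + F(11) = 13
Step 2: Merge (J+F)(13) + I(15) = 28
Step 3: Merge A(19) + G(20) = 39
Step 4: Merge B(24) + ((J+F)+I)(28) = 52
Step 5: Merge (A+G)(39) + (B+((J+F)+I))(52) = 91
Read each symbol's code off the tree from the root (left child = 0, right child = 1).

Codes:
  F: 1101 (length 4)
  I: 111 (length 3)
  B: 10 (length 2)
  J: 1100 (length 4)
  A: 00 (length 2)
  G: 01 (length 2)
Average code length: 223/91 = 2.4505 bits/symbol
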